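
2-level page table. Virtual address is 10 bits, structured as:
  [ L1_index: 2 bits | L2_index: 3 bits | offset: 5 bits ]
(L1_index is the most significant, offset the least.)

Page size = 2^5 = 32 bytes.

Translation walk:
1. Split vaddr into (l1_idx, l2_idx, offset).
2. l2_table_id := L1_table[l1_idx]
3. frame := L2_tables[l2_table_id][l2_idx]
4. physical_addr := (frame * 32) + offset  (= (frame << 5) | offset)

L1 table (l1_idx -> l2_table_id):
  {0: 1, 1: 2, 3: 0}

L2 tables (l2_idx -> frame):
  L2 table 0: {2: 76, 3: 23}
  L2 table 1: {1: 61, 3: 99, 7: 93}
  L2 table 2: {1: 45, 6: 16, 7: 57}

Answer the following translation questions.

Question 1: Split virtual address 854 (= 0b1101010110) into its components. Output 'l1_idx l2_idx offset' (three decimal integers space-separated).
vaddr = 854 = 0b1101010110
  top 2 bits -> l1_idx = 3
  next 3 bits -> l2_idx = 2
  bottom 5 bits -> offset = 22

Answer: 3 2 22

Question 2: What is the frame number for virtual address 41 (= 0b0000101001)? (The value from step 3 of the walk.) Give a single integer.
vaddr = 41: l1_idx=0, l2_idx=1
L1[0] = 1; L2[1][1] = 61

Answer: 61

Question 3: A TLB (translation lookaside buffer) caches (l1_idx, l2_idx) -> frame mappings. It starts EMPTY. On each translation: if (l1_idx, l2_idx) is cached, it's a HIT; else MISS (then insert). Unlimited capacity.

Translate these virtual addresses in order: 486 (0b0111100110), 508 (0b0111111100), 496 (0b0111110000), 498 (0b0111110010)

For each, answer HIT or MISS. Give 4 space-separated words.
vaddr=486: (1,7) not in TLB -> MISS, insert
vaddr=508: (1,7) in TLB -> HIT
vaddr=496: (1,7) in TLB -> HIT
vaddr=498: (1,7) in TLB -> HIT

Answer: MISS HIT HIT HIT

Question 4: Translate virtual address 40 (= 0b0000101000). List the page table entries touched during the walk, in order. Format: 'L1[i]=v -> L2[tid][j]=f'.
vaddr = 40 = 0b0000101000
Split: l1_idx=0, l2_idx=1, offset=8

Answer: L1[0]=1 -> L2[1][1]=61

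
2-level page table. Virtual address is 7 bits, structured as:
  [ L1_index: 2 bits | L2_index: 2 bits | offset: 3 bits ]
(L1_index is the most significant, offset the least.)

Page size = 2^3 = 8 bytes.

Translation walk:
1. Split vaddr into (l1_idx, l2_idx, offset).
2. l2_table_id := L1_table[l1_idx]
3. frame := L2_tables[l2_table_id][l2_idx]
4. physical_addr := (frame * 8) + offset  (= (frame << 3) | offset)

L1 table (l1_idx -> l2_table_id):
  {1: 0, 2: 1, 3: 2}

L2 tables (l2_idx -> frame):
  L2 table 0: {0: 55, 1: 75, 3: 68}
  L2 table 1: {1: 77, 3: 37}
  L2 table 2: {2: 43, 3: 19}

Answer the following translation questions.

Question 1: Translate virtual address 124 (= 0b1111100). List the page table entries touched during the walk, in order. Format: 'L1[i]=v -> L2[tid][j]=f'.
Answer: L1[3]=2 -> L2[2][3]=19

Derivation:
vaddr = 124 = 0b1111100
Split: l1_idx=3, l2_idx=3, offset=4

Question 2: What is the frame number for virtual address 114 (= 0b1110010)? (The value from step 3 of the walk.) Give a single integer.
vaddr = 114: l1_idx=3, l2_idx=2
L1[3] = 2; L2[2][2] = 43

Answer: 43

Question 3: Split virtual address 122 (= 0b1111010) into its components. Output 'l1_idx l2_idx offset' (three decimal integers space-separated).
Answer: 3 3 2

Derivation:
vaddr = 122 = 0b1111010
  top 2 bits -> l1_idx = 3
  next 2 bits -> l2_idx = 3
  bottom 3 bits -> offset = 2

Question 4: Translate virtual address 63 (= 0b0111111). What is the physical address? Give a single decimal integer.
vaddr = 63 = 0b0111111
Split: l1_idx=1, l2_idx=3, offset=7
L1[1] = 0
L2[0][3] = 68
paddr = 68 * 8 + 7 = 551

Answer: 551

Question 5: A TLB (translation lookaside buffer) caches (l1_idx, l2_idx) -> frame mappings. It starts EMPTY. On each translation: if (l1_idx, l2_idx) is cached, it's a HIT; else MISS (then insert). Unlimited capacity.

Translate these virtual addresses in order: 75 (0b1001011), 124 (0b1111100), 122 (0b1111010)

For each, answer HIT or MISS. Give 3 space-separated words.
Answer: MISS MISS HIT

Derivation:
vaddr=75: (2,1) not in TLB -> MISS, insert
vaddr=124: (3,3) not in TLB -> MISS, insert
vaddr=122: (3,3) in TLB -> HIT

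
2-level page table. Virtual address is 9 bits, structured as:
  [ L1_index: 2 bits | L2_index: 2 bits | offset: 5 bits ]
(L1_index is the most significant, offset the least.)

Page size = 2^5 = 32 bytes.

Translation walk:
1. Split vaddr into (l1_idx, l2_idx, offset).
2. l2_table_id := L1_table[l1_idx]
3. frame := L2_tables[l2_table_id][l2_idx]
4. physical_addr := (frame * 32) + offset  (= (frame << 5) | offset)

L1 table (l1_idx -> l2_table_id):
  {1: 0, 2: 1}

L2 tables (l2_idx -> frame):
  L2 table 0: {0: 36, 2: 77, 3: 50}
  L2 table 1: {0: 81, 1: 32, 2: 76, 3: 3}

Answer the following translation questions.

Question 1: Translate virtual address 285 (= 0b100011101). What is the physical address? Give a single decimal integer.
vaddr = 285 = 0b100011101
Split: l1_idx=2, l2_idx=0, offset=29
L1[2] = 1
L2[1][0] = 81
paddr = 81 * 32 + 29 = 2621

Answer: 2621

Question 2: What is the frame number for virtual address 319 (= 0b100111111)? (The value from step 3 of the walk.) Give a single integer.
Answer: 32

Derivation:
vaddr = 319: l1_idx=2, l2_idx=1
L1[2] = 1; L2[1][1] = 32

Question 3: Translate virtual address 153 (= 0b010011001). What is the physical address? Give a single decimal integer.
Answer: 1177

Derivation:
vaddr = 153 = 0b010011001
Split: l1_idx=1, l2_idx=0, offset=25
L1[1] = 0
L2[0][0] = 36
paddr = 36 * 32 + 25 = 1177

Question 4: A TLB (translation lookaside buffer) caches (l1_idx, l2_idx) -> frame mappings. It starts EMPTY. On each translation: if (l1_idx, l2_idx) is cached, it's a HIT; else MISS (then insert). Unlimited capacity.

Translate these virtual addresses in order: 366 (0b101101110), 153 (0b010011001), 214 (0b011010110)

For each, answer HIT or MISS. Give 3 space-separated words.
vaddr=366: (2,3) not in TLB -> MISS, insert
vaddr=153: (1,0) not in TLB -> MISS, insert
vaddr=214: (1,2) not in TLB -> MISS, insert

Answer: MISS MISS MISS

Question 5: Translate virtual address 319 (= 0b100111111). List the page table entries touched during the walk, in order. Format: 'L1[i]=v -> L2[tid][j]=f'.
vaddr = 319 = 0b100111111
Split: l1_idx=2, l2_idx=1, offset=31

Answer: L1[2]=1 -> L2[1][1]=32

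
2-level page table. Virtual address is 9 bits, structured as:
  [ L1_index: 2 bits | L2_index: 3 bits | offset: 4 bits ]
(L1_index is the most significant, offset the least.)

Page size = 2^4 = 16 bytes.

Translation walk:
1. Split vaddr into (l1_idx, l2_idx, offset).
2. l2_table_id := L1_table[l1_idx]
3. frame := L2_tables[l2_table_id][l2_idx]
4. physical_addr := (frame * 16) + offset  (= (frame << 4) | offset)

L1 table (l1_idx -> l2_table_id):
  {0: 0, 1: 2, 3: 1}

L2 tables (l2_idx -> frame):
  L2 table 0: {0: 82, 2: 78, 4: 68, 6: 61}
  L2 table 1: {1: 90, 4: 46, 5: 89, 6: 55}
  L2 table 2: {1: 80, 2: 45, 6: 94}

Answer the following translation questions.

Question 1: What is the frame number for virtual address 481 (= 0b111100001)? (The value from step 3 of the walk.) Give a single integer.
Answer: 55

Derivation:
vaddr = 481: l1_idx=3, l2_idx=6
L1[3] = 1; L2[1][6] = 55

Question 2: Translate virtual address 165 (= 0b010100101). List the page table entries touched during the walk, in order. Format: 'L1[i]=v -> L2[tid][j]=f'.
vaddr = 165 = 0b010100101
Split: l1_idx=1, l2_idx=2, offset=5

Answer: L1[1]=2 -> L2[2][2]=45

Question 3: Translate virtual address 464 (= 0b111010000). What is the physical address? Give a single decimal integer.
Answer: 1424

Derivation:
vaddr = 464 = 0b111010000
Split: l1_idx=3, l2_idx=5, offset=0
L1[3] = 1
L2[1][5] = 89
paddr = 89 * 16 + 0 = 1424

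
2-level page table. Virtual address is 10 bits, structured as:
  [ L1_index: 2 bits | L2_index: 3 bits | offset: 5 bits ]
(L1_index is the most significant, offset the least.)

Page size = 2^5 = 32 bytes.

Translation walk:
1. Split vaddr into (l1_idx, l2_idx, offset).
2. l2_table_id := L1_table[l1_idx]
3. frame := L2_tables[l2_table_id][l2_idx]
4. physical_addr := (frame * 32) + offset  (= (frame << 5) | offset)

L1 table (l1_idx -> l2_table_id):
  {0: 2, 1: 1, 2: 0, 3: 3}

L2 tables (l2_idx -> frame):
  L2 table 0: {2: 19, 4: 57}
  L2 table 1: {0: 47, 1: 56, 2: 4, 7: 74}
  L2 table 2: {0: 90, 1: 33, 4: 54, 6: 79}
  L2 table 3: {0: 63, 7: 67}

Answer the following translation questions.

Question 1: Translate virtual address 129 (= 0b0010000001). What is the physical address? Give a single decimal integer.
vaddr = 129 = 0b0010000001
Split: l1_idx=0, l2_idx=4, offset=1
L1[0] = 2
L2[2][4] = 54
paddr = 54 * 32 + 1 = 1729

Answer: 1729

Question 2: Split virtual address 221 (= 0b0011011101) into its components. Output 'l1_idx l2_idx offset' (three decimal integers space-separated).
Answer: 0 6 29

Derivation:
vaddr = 221 = 0b0011011101
  top 2 bits -> l1_idx = 0
  next 3 bits -> l2_idx = 6
  bottom 5 bits -> offset = 29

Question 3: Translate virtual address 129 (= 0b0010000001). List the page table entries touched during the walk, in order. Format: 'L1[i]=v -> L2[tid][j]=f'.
vaddr = 129 = 0b0010000001
Split: l1_idx=0, l2_idx=4, offset=1

Answer: L1[0]=2 -> L2[2][4]=54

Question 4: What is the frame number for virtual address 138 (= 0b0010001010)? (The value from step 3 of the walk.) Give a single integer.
vaddr = 138: l1_idx=0, l2_idx=4
L1[0] = 2; L2[2][4] = 54

Answer: 54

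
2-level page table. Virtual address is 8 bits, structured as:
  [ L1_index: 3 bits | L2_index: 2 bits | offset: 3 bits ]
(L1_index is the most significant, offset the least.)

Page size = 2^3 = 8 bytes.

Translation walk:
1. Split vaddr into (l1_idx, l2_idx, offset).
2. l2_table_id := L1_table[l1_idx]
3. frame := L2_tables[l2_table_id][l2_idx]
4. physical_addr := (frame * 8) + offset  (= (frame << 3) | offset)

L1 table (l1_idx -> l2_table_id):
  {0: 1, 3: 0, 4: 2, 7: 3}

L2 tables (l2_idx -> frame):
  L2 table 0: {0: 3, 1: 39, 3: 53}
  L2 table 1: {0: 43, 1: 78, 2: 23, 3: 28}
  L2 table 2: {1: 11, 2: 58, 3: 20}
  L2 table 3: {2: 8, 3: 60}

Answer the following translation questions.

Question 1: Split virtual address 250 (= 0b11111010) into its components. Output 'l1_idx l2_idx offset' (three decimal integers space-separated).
Answer: 7 3 2

Derivation:
vaddr = 250 = 0b11111010
  top 3 bits -> l1_idx = 7
  next 2 bits -> l2_idx = 3
  bottom 3 bits -> offset = 2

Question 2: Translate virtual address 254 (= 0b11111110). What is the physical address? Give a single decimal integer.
vaddr = 254 = 0b11111110
Split: l1_idx=7, l2_idx=3, offset=6
L1[7] = 3
L2[3][3] = 60
paddr = 60 * 8 + 6 = 486

Answer: 486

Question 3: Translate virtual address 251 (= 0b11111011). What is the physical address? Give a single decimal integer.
vaddr = 251 = 0b11111011
Split: l1_idx=7, l2_idx=3, offset=3
L1[7] = 3
L2[3][3] = 60
paddr = 60 * 8 + 3 = 483

Answer: 483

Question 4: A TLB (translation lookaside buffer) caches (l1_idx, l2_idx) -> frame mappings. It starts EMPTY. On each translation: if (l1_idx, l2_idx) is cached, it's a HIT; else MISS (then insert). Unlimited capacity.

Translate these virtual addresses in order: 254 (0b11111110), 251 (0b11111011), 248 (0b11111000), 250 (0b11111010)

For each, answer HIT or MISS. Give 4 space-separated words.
Answer: MISS HIT HIT HIT

Derivation:
vaddr=254: (7,3) not in TLB -> MISS, insert
vaddr=251: (7,3) in TLB -> HIT
vaddr=248: (7,3) in TLB -> HIT
vaddr=250: (7,3) in TLB -> HIT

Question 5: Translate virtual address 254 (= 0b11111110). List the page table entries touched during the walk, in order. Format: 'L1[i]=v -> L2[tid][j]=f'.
vaddr = 254 = 0b11111110
Split: l1_idx=7, l2_idx=3, offset=6

Answer: L1[7]=3 -> L2[3][3]=60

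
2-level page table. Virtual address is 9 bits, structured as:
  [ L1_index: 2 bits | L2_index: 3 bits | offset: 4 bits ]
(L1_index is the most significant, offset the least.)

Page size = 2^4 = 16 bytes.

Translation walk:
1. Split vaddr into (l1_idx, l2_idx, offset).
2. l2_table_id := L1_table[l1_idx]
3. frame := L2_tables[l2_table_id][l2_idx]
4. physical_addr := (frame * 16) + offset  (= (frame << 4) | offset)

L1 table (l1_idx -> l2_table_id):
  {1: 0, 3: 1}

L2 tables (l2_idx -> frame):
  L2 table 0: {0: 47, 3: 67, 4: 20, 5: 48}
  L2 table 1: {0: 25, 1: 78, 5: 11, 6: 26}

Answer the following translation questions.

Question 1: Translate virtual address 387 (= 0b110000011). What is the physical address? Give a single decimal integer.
vaddr = 387 = 0b110000011
Split: l1_idx=3, l2_idx=0, offset=3
L1[3] = 1
L2[1][0] = 25
paddr = 25 * 16 + 3 = 403

Answer: 403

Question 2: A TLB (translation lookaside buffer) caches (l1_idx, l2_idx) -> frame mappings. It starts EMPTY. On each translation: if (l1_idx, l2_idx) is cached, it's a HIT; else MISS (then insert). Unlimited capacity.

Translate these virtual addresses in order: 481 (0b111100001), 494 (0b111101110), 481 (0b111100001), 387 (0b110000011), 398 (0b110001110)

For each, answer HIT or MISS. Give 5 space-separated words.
Answer: MISS HIT HIT MISS HIT

Derivation:
vaddr=481: (3,6) not in TLB -> MISS, insert
vaddr=494: (3,6) in TLB -> HIT
vaddr=481: (3,6) in TLB -> HIT
vaddr=387: (3,0) not in TLB -> MISS, insert
vaddr=398: (3,0) in TLB -> HIT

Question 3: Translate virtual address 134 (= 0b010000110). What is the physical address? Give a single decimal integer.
Answer: 758

Derivation:
vaddr = 134 = 0b010000110
Split: l1_idx=1, l2_idx=0, offset=6
L1[1] = 0
L2[0][0] = 47
paddr = 47 * 16 + 6 = 758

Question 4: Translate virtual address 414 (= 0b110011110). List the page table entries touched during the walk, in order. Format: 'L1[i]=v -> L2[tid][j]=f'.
Answer: L1[3]=1 -> L2[1][1]=78

Derivation:
vaddr = 414 = 0b110011110
Split: l1_idx=3, l2_idx=1, offset=14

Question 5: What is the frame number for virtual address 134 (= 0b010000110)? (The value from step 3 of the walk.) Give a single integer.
vaddr = 134: l1_idx=1, l2_idx=0
L1[1] = 0; L2[0][0] = 47

Answer: 47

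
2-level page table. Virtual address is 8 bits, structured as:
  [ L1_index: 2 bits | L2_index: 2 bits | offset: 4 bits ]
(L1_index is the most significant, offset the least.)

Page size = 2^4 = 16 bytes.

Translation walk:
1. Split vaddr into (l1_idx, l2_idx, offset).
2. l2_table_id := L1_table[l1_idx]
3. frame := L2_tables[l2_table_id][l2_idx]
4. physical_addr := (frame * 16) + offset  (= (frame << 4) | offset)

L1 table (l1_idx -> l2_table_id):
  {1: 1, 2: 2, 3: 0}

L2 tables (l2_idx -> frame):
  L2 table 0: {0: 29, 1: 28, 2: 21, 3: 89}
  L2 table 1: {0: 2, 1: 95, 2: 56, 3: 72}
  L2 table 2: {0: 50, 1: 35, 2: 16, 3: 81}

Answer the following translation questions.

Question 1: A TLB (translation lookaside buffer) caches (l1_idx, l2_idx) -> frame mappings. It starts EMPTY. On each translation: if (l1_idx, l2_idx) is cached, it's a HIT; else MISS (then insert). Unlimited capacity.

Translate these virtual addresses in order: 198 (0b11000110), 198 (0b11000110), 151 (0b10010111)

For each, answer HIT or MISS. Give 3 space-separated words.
Answer: MISS HIT MISS

Derivation:
vaddr=198: (3,0) not in TLB -> MISS, insert
vaddr=198: (3,0) in TLB -> HIT
vaddr=151: (2,1) not in TLB -> MISS, insert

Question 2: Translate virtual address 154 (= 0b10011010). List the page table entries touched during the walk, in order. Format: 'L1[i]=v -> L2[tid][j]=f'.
Answer: L1[2]=2 -> L2[2][1]=35

Derivation:
vaddr = 154 = 0b10011010
Split: l1_idx=2, l2_idx=1, offset=10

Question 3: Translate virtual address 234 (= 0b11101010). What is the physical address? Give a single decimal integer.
vaddr = 234 = 0b11101010
Split: l1_idx=3, l2_idx=2, offset=10
L1[3] = 0
L2[0][2] = 21
paddr = 21 * 16 + 10 = 346

Answer: 346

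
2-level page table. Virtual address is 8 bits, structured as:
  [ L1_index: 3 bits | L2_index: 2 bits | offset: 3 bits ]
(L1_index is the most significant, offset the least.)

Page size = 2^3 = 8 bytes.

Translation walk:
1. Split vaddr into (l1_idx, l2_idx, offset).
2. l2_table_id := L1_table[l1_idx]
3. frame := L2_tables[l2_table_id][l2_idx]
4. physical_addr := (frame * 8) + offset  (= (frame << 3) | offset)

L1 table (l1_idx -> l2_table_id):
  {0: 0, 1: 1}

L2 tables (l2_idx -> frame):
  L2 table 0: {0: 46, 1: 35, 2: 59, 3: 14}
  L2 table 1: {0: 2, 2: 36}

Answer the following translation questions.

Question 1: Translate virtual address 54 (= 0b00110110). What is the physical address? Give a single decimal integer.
vaddr = 54 = 0b00110110
Split: l1_idx=1, l2_idx=2, offset=6
L1[1] = 1
L2[1][2] = 36
paddr = 36 * 8 + 6 = 294

Answer: 294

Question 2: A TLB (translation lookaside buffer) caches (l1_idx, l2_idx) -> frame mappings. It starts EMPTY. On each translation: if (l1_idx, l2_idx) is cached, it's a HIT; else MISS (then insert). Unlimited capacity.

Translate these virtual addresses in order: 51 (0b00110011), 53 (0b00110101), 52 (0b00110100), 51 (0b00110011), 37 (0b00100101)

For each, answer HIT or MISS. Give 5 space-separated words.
Answer: MISS HIT HIT HIT MISS

Derivation:
vaddr=51: (1,2) not in TLB -> MISS, insert
vaddr=53: (1,2) in TLB -> HIT
vaddr=52: (1,2) in TLB -> HIT
vaddr=51: (1,2) in TLB -> HIT
vaddr=37: (1,0) not in TLB -> MISS, insert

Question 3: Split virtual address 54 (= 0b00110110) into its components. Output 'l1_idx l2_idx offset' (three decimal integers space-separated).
Answer: 1 2 6

Derivation:
vaddr = 54 = 0b00110110
  top 3 bits -> l1_idx = 1
  next 2 bits -> l2_idx = 2
  bottom 3 bits -> offset = 6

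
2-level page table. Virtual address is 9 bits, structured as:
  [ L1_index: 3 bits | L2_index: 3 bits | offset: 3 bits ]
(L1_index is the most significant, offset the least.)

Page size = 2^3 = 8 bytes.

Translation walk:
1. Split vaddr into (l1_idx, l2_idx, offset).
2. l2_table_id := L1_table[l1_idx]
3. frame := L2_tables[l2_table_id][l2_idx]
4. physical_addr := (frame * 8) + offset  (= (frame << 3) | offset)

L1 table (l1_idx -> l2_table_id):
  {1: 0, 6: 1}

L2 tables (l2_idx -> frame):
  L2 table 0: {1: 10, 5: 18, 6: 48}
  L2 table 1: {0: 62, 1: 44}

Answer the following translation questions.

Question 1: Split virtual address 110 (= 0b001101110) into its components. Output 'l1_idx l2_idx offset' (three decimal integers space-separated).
vaddr = 110 = 0b001101110
  top 3 bits -> l1_idx = 1
  next 3 bits -> l2_idx = 5
  bottom 3 bits -> offset = 6

Answer: 1 5 6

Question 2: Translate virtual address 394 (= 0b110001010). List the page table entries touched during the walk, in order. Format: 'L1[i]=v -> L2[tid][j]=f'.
vaddr = 394 = 0b110001010
Split: l1_idx=6, l2_idx=1, offset=2

Answer: L1[6]=1 -> L2[1][1]=44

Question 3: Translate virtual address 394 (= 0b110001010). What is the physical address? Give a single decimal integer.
Answer: 354

Derivation:
vaddr = 394 = 0b110001010
Split: l1_idx=6, l2_idx=1, offset=2
L1[6] = 1
L2[1][1] = 44
paddr = 44 * 8 + 2 = 354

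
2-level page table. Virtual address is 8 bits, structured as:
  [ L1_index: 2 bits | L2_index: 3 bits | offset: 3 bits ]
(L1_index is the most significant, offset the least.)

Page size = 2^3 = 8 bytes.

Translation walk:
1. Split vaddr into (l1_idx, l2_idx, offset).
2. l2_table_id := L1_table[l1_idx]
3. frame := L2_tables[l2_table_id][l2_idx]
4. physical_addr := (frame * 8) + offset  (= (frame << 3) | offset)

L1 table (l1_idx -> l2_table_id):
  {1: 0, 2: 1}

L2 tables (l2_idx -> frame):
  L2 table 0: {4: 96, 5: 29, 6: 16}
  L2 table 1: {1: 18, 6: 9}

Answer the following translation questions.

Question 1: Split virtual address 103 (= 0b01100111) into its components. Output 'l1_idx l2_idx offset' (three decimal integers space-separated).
Answer: 1 4 7

Derivation:
vaddr = 103 = 0b01100111
  top 2 bits -> l1_idx = 1
  next 3 bits -> l2_idx = 4
  bottom 3 bits -> offset = 7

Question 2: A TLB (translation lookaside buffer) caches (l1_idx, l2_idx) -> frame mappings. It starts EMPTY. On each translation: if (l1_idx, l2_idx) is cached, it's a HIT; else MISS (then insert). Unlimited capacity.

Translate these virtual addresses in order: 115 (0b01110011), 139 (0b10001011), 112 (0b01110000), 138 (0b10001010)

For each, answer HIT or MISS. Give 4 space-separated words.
Answer: MISS MISS HIT HIT

Derivation:
vaddr=115: (1,6) not in TLB -> MISS, insert
vaddr=139: (2,1) not in TLB -> MISS, insert
vaddr=112: (1,6) in TLB -> HIT
vaddr=138: (2,1) in TLB -> HIT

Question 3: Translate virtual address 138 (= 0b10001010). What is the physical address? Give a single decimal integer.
vaddr = 138 = 0b10001010
Split: l1_idx=2, l2_idx=1, offset=2
L1[2] = 1
L2[1][1] = 18
paddr = 18 * 8 + 2 = 146

Answer: 146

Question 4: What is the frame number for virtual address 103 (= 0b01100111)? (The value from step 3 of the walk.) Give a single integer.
vaddr = 103: l1_idx=1, l2_idx=4
L1[1] = 0; L2[0][4] = 96

Answer: 96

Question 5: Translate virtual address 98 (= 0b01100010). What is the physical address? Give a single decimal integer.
vaddr = 98 = 0b01100010
Split: l1_idx=1, l2_idx=4, offset=2
L1[1] = 0
L2[0][4] = 96
paddr = 96 * 8 + 2 = 770

Answer: 770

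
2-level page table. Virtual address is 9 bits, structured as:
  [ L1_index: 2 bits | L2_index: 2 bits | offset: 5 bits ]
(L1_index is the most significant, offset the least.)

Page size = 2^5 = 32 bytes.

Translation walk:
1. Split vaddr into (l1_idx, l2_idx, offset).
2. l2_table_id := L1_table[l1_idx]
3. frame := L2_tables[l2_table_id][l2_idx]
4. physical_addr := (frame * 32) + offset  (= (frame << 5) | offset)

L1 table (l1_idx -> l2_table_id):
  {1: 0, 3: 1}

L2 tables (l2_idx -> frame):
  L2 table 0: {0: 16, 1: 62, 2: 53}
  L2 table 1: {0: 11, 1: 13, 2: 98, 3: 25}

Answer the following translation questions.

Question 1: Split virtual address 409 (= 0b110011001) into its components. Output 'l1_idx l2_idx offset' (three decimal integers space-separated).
vaddr = 409 = 0b110011001
  top 2 bits -> l1_idx = 3
  next 2 bits -> l2_idx = 0
  bottom 5 bits -> offset = 25

Answer: 3 0 25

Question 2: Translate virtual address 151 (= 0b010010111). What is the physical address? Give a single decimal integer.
Answer: 535

Derivation:
vaddr = 151 = 0b010010111
Split: l1_idx=1, l2_idx=0, offset=23
L1[1] = 0
L2[0][0] = 16
paddr = 16 * 32 + 23 = 535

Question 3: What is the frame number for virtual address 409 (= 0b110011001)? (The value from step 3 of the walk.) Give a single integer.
Answer: 11

Derivation:
vaddr = 409: l1_idx=3, l2_idx=0
L1[3] = 1; L2[1][0] = 11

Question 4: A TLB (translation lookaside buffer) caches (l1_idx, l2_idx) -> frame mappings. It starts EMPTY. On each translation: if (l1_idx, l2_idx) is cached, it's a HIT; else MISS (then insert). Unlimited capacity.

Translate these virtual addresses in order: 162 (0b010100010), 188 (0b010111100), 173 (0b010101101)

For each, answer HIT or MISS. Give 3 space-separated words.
Answer: MISS HIT HIT

Derivation:
vaddr=162: (1,1) not in TLB -> MISS, insert
vaddr=188: (1,1) in TLB -> HIT
vaddr=173: (1,1) in TLB -> HIT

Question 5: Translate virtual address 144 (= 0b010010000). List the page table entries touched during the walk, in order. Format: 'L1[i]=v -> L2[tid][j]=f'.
vaddr = 144 = 0b010010000
Split: l1_idx=1, l2_idx=0, offset=16

Answer: L1[1]=0 -> L2[0][0]=16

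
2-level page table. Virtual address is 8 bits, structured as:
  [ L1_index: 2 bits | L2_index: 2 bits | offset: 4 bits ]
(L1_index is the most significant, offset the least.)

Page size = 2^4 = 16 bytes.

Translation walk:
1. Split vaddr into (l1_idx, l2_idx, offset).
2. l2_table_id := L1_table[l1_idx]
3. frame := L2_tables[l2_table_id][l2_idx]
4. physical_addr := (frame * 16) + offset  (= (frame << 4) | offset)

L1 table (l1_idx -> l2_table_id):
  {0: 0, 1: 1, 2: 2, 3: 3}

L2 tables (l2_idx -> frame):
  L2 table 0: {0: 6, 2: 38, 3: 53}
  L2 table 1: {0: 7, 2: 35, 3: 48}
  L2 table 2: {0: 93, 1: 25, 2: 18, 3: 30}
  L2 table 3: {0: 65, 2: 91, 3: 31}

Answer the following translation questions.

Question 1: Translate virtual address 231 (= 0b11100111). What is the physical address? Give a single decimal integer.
vaddr = 231 = 0b11100111
Split: l1_idx=3, l2_idx=2, offset=7
L1[3] = 3
L2[3][2] = 91
paddr = 91 * 16 + 7 = 1463

Answer: 1463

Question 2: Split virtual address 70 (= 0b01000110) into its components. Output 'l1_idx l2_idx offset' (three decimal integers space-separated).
Answer: 1 0 6

Derivation:
vaddr = 70 = 0b01000110
  top 2 bits -> l1_idx = 1
  next 2 bits -> l2_idx = 0
  bottom 4 bits -> offset = 6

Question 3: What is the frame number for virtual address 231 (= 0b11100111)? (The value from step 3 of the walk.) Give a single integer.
vaddr = 231: l1_idx=3, l2_idx=2
L1[3] = 3; L2[3][2] = 91

Answer: 91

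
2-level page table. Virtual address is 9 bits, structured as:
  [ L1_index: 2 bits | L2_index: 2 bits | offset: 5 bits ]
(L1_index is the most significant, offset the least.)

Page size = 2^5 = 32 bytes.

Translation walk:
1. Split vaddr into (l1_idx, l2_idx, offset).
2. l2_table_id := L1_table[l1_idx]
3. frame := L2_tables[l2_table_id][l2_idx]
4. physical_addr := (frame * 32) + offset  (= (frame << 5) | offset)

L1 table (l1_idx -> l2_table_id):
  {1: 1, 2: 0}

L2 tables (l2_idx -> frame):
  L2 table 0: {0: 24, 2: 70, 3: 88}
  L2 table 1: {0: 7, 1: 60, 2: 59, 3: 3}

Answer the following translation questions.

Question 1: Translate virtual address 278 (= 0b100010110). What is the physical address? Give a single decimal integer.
Answer: 790

Derivation:
vaddr = 278 = 0b100010110
Split: l1_idx=2, l2_idx=0, offset=22
L1[2] = 0
L2[0][0] = 24
paddr = 24 * 32 + 22 = 790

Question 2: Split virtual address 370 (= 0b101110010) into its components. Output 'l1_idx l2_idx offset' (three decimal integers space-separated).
vaddr = 370 = 0b101110010
  top 2 bits -> l1_idx = 2
  next 2 bits -> l2_idx = 3
  bottom 5 bits -> offset = 18

Answer: 2 3 18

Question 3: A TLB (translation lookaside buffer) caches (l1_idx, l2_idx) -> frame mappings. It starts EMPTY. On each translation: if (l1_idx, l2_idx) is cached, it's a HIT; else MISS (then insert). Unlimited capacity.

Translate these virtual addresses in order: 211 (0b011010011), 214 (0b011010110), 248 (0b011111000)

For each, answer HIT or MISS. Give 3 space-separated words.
vaddr=211: (1,2) not in TLB -> MISS, insert
vaddr=214: (1,2) in TLB -> HIT
vaddr=248: (1,3) not in TLB -> MISS, insert

Answer: MISS HIT MISS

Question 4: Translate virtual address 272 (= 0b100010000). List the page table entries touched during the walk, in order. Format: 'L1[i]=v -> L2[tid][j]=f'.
vaddr = 272 = 0b100010000
Split: l1_idx=2, l2_idx=0, offset=16

Answer: L1[2]=0 -> L2[0][0]=24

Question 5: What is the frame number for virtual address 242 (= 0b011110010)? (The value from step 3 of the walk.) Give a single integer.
vaddr = 242: l1_idx=1, l2_idx=3
L1[1] = 1; L2[1][3] = 3

Answer: 3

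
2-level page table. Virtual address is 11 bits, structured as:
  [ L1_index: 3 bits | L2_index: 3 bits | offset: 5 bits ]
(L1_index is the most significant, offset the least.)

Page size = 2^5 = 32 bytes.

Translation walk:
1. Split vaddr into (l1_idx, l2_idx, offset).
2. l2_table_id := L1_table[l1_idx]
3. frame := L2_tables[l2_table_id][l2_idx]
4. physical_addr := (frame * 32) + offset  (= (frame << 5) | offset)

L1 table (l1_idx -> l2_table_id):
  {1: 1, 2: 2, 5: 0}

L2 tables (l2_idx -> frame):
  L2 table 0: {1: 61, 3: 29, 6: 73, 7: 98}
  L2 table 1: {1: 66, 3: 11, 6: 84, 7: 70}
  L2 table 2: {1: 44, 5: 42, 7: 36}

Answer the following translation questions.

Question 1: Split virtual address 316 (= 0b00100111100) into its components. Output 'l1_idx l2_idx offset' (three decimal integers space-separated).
Answer: 1 1 28

Derivation:
vaddr = 316 = 0b00100111100
  top 3 bits -> l1_idx = 1
  next 3 bits -> l2_idx = 1
  bottom 5 bits -> offset = 28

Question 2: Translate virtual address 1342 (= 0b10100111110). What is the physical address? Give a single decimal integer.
Answer: 1982

Derivation:
vaddr = 1342 = 0b10100111110
Split: l1_idx=5, l2_idx=1, offset=30
L1[5] = 0
L2[0][1] = 61
paddr = 61 * 32 + 30 = 1982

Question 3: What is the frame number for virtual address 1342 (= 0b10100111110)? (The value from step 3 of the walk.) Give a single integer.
vaddr = 1342: l1_idx=5, l2_idx=1
L1[5] = 0; L2[0][1] = 61

Answer: 61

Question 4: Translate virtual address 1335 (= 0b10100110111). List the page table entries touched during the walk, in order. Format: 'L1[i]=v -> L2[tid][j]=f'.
vaddr = 1335 = 0b10100110111
Split: l1_idx=5, l2_idx=1, offset=23

Answer: L1[5]=0 -> L2[0][1]=61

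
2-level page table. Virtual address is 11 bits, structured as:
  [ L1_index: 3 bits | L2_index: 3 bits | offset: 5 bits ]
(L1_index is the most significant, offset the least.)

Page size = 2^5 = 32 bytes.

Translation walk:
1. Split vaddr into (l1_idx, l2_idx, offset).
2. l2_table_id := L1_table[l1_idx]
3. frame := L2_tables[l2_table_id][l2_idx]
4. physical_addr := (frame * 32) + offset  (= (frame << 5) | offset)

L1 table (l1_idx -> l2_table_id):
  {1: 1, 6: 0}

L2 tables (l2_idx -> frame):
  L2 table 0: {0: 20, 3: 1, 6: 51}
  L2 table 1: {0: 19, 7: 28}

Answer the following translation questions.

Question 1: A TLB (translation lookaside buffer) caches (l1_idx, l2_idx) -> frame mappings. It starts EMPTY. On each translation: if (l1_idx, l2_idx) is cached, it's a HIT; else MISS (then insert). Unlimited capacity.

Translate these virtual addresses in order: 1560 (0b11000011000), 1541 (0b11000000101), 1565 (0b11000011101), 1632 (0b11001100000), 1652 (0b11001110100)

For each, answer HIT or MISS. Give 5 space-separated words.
vaddr=1560: (6,0) not in TLB -> MISS, insert
vaddr=1541: (6,0) in TLB -> HIT
vaddr=1565: (6,0) in TLB -> HIT
vaddr=1632: (6,3) not in TLB -> MISS, insert
vaddr=1652: (6,3) in TLB -> HIT

Answer: MISS HIT HIT MISS HIT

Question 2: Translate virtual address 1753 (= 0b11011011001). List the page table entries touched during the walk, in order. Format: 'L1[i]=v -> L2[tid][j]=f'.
vaddr = 1753 = 0b11011011001
Split: l1_idx=6, l2_idx=6, offset=25

Answer: L1[6]=0 -> L2[0][6]=51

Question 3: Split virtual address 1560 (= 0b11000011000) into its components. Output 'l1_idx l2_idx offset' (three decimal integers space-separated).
vaddr = 1560 = 0b11000011000
  top 3 bits -> l1_idx = 6
  next 3 bits -> l2_idx = 0
  bottom 5 bits -> offset = 24

Answer: 6 0 24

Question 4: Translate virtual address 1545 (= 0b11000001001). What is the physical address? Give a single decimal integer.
Answer: 649

Derivation:
vaddr = 1545 = 0b11000001001
Split: l1_idx=6, l2_idx=0, offset=9
L1[6] = 0
L2[0][0] = 20
paddr = 20 * 32 + 9 = 649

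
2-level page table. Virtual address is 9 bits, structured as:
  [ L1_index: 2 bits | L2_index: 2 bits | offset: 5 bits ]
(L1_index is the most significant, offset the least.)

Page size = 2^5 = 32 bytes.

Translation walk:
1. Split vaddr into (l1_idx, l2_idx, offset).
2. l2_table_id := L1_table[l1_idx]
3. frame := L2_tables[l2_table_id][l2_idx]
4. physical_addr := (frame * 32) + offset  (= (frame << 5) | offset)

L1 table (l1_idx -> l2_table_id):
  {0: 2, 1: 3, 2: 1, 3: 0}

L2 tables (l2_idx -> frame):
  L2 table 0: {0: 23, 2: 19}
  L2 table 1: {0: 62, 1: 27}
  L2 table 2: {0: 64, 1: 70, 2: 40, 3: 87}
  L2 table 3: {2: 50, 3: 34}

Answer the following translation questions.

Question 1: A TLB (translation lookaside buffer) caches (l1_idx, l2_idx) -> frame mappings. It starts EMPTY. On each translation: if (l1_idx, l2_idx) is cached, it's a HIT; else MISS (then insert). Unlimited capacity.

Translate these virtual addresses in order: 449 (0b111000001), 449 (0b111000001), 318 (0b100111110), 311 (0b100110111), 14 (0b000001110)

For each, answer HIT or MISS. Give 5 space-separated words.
vaddr=449: (3,2) not in TLB -> MISS, insert
vaddr=449: (3,2) in TLB -> HIT
vaddr=318: (2,1) not in TLB -> MISS, insert
vaddr=311: (2,1) in TLB -> HIT
vaddr=14: (0,0) not in TLB -> MISS, insert

Answer: MISS HIT MISS HIT MISS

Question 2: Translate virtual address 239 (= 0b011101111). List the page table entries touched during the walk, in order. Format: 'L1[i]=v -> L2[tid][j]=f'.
Answer: L1[1]=3 -> L2[3][3]=34

Derivation:
vaddr = 239 = 0b011101111
Split: l1_idx=1, l2_idx=3, offset=15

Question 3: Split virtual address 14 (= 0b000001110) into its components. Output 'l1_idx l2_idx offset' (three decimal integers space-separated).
Answer: 0 0 14

Derivation:
vaddr = 14 = 0b000001110
  top 2 bits -> l1_idx = 0
  next 2 bits -> l2_idx = 0
  bottom 5 bits -> offset = 14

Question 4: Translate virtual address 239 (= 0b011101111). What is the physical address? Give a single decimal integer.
vaddr = 239 = 0b011101111
Split: l1_idx=1, l2_idx=3, offset=15
L1[1] = 3
L2[3][3] = 34
paddr = 34 * 32 + 15 = 1103

Answer: 1103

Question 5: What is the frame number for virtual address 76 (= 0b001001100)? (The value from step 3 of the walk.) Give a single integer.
vaddr = 76: l1_idx=0, l2_idx=2
L1[0] = 2; L2[2][2] = 40

Answer: 40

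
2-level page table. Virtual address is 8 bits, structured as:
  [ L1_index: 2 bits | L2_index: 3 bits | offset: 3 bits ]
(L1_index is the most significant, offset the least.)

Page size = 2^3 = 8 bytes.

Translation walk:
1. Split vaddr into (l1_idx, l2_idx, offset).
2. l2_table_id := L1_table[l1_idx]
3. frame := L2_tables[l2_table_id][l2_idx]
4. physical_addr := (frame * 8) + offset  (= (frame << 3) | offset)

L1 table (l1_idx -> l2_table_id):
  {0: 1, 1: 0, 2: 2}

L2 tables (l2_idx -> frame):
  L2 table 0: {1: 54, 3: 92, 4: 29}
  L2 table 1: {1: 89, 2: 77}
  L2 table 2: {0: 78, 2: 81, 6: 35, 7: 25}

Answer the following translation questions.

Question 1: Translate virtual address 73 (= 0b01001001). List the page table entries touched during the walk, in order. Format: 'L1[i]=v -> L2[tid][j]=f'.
vaddr = 73 = 0b01001001
Split: l1_idx=1, l2_idx=1, offset=1

Answer: L1[1]=0 -> L2[0][1]=54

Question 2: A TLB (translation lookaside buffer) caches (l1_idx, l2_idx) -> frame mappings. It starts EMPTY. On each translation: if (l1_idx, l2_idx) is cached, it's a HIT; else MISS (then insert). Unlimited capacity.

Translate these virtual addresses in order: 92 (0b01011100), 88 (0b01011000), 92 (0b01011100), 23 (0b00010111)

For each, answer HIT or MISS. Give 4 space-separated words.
vaddr=92: (1,3) not in TLB -> MISS, insert
vaddr=88: (1,3) in TLB -> HIT
vaddr=92: (1,3) in TLB -> HIT
vaddr=23: (0,2) not in TLB -> MISS, insert

Answer: MISS HIT HIT MISS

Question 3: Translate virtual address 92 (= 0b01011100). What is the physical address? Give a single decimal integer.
vaddr = 92 = 0b01011100
Split: l1_idx=1, l2_idx=3, offset=4
L1[1] = 0
L2[0][3] = 92
paddr = 92 * 8 + 4 = 740

Answer: 740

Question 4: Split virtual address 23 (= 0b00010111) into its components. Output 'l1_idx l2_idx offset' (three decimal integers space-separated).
vaddr = 23 = 0b00010111
  top 2 bits -> l1_idx = 0
  next 3 bits -> l2_idx = 2
  bottom 3 bits -> offset = 7

Answer: 0 2 7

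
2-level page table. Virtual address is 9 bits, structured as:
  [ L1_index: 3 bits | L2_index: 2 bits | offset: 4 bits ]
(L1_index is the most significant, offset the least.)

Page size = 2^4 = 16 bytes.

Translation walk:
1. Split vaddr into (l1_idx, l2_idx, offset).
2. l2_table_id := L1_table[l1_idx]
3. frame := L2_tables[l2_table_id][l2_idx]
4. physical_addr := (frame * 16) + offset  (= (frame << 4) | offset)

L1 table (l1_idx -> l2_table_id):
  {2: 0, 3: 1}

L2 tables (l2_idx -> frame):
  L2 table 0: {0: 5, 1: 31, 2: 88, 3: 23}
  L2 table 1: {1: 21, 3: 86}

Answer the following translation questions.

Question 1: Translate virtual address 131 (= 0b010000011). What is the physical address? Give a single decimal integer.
Answer: 83

Derivation:
vaddr = 131 = 0b010000011
Split: l1_idx=2, l2_idx=0, offset=3
L1[2] = 0
L2[0][0] = 5
paddr = 5 * 16 + 3 = 83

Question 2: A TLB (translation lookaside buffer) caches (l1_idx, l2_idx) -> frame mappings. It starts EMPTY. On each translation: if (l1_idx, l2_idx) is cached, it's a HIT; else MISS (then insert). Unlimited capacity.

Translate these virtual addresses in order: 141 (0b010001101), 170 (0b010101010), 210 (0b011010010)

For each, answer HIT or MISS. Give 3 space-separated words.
vaddr=141: (2,0) not in TLB -> MISS, insert
vaddr=170: (2,2) not in TLB -> MISS, insert
vaddr=210: (3,1) not in TLB -> MISS, insert

Answer: MISS MISS MISS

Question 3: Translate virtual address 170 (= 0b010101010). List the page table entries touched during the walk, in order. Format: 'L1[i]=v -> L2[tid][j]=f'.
vaddr = 170 = 0b010101010
Split: l1_idx=2, l2_idx=2, offset=10

Answer: L1[2]=0 -> L2[0][2]=88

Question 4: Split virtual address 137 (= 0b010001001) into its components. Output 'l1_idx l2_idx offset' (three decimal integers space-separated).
vaddr = 137 = 0b010001001
  top 3 bits -> l1_idx = 2
  next 2 bits -> l2_idx = 0
  bottom 4 bits -> offset = 9

Answer: 2 0 9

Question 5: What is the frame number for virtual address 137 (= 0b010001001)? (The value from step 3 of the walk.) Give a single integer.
Answer: 5

Derivation:
vaddr = 137: l1_idx=2, l2_idx=0
L1[2] = 0; L2[0][0] = 5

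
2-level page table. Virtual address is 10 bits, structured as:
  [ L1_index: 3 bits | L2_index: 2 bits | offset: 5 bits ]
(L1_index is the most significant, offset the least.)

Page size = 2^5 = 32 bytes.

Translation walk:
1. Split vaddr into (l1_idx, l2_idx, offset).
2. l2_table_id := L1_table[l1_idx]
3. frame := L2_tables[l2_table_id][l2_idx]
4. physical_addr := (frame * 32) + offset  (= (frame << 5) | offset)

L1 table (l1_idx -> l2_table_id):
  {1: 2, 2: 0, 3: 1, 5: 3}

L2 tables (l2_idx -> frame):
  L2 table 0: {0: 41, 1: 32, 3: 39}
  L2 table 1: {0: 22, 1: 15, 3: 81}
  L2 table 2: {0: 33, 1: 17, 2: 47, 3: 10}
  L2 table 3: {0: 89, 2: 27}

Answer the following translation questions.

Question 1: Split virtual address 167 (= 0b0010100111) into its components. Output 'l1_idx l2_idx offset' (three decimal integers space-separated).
Answer: 1 1 7

Derivation:
vaddr = 167 = 0b0010100111
  top 3 bits -> l1_idx = 1
  next 2 bits -> l2_idx = 1
  bottom 5 bits -> offset = 7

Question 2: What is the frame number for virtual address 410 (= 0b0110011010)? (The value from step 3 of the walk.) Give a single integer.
Answer: 22

Derivation:
vaddr = 410: l1_idx=3, l2_idx=0
L1[3] = 1; L2[1][0] = 22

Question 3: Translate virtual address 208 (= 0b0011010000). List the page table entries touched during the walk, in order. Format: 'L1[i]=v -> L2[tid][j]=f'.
Answer: L1[1]=2 -> L2[2][2]=47

Derivation:
vaddr = 208 = 0b0011010000
Split: l1_idx=1, l2_idx=2, offset=16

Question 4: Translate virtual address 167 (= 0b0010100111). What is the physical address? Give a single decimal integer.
Answer: 551

Derivation:
vaddr = 167 = 0b0010100111
Split: l1_idx=1, l2_idx=1, offset=7
L1[1] = 2
L2[2][1] = 17
paddr = 17 * 32 + 7 = 551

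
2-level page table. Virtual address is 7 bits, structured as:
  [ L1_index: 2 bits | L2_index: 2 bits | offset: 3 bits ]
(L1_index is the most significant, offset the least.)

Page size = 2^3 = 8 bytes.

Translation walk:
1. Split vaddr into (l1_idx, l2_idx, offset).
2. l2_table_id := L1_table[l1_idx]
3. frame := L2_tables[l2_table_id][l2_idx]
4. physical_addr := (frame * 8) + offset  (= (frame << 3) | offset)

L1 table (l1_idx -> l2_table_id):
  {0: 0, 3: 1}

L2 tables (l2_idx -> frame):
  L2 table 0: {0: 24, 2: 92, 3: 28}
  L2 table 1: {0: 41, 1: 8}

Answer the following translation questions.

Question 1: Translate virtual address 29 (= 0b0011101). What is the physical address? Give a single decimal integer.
Answer: 229

Derivation:
vaddr = 29 = 0b0011101
Split: l1_idx=0, l2_idx=3, offset=5
L1[0] = 0
L2[0][3] = 28
paddr = 28 * 8 + 5 = 229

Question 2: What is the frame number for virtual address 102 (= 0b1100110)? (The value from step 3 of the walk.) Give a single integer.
Answer: 41

Derivation:
vaddr = 102: l1_idx=3, l2_idx=0
L1[3] = 1; L2[1][0] = 41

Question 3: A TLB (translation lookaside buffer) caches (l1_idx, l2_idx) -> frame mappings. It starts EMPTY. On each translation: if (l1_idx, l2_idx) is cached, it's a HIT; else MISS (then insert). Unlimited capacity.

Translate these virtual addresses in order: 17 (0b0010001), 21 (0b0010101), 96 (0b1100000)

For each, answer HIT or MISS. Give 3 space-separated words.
Answer: MISS HIT MISS

Derivation:
vaddr=17: (0,2) not in TLB -> MISS, insert
vaddr=21: (0,2) in TLB -> HIT
vaddr=96: (3,0) not in TLB -> MISS, insert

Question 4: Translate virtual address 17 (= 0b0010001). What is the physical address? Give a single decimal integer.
Answer: 737

Derivation:
vaddr = 17 = 0b0010001
Split: l1_idx=0, l2_idx=2, offset=1
L1[0] = 0
L2[0][2] = 92
paddr = 92 * 8 + 1 = 737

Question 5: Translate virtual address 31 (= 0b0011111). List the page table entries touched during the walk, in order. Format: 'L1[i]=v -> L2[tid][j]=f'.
Answer: L1[0]=0 -> L2[0][3]=28

Derivation:
vaddr = 31 = 0b0011111
Split: l1_idx=0, l2_idx=3, offset=7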